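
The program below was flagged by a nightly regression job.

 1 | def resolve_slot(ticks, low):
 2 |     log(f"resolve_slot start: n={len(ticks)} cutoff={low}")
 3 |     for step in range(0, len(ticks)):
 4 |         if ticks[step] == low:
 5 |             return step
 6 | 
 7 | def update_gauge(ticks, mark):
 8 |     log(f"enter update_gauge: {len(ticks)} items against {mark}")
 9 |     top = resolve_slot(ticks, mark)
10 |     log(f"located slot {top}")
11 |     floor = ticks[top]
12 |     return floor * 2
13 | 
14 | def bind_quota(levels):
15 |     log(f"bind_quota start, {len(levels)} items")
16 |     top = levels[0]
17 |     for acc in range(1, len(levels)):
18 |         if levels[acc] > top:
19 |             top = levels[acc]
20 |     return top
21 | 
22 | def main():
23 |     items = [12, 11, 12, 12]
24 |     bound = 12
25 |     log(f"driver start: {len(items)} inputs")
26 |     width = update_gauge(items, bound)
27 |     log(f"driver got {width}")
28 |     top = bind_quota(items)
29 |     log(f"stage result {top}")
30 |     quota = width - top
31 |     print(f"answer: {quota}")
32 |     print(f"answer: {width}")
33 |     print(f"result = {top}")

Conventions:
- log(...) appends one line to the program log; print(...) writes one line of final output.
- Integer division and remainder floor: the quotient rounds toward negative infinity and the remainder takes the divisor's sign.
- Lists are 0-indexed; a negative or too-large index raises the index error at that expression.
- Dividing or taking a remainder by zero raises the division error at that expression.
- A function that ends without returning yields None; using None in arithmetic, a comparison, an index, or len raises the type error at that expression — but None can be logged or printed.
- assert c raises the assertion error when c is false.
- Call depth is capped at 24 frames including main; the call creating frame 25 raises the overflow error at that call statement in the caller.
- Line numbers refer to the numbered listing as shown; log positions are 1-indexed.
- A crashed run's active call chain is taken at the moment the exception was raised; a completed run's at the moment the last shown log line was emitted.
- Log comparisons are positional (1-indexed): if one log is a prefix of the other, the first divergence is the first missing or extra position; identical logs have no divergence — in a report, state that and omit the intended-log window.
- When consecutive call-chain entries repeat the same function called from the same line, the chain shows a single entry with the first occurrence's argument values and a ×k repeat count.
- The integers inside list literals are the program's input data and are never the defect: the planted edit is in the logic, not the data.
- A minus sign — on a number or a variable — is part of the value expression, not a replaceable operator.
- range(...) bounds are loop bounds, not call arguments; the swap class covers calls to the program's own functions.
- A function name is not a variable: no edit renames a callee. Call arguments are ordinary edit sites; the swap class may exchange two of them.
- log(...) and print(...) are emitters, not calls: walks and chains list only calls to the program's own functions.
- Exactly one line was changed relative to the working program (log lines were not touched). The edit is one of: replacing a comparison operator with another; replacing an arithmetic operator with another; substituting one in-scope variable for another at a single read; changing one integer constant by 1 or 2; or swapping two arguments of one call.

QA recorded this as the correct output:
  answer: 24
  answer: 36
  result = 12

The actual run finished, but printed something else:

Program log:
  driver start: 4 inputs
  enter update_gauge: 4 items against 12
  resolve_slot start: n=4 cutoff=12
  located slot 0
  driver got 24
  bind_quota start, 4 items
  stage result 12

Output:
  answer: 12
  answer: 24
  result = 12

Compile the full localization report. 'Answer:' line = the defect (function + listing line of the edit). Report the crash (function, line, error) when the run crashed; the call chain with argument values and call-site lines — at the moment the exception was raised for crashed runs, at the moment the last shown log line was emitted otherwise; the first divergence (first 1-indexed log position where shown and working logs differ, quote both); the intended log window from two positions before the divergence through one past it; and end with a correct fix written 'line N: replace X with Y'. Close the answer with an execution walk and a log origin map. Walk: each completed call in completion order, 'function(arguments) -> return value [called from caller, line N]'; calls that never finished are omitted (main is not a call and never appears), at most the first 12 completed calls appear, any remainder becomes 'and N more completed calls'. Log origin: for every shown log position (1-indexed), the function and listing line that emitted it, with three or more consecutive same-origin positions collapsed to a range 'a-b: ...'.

Answer: the defect is in update_gauge at line 12.
Key fact: The log first diverges at position 5: the faulty run prints 'driver got 24' where the working version prints 'driver got 36'.
Call chain: main.
First divergence: position 5 — shown 'driver got 24', intended 'driver got 36'.
Intended log window:
  3: resolve_slot start: n=4 cutoff=12
  4: located slot 0
  5: driver got 36
  6: bind_quota start, 4 items
Execution walk:
  resolve_slot([12, 11, 12, 12], 12) -> 0  [called from update_gauge, line 9]
  update_gauge([12, 11, 12, 12], 12) -> 24  [called from main, line 26]
  bind_quota([12, 11, 12, 12]) -> 12  [called from main, line 28]
Log origins:
  1: from main, line 25
  2: from update_gauge, line 8
  3: from resolve_slot, line 2
  4: from update_gauge, line 10
  5: from main, line 27
  6: from bind_quota, line 15
  7: from main, line 29
A correct fix: line 12: replace `2` with `3`.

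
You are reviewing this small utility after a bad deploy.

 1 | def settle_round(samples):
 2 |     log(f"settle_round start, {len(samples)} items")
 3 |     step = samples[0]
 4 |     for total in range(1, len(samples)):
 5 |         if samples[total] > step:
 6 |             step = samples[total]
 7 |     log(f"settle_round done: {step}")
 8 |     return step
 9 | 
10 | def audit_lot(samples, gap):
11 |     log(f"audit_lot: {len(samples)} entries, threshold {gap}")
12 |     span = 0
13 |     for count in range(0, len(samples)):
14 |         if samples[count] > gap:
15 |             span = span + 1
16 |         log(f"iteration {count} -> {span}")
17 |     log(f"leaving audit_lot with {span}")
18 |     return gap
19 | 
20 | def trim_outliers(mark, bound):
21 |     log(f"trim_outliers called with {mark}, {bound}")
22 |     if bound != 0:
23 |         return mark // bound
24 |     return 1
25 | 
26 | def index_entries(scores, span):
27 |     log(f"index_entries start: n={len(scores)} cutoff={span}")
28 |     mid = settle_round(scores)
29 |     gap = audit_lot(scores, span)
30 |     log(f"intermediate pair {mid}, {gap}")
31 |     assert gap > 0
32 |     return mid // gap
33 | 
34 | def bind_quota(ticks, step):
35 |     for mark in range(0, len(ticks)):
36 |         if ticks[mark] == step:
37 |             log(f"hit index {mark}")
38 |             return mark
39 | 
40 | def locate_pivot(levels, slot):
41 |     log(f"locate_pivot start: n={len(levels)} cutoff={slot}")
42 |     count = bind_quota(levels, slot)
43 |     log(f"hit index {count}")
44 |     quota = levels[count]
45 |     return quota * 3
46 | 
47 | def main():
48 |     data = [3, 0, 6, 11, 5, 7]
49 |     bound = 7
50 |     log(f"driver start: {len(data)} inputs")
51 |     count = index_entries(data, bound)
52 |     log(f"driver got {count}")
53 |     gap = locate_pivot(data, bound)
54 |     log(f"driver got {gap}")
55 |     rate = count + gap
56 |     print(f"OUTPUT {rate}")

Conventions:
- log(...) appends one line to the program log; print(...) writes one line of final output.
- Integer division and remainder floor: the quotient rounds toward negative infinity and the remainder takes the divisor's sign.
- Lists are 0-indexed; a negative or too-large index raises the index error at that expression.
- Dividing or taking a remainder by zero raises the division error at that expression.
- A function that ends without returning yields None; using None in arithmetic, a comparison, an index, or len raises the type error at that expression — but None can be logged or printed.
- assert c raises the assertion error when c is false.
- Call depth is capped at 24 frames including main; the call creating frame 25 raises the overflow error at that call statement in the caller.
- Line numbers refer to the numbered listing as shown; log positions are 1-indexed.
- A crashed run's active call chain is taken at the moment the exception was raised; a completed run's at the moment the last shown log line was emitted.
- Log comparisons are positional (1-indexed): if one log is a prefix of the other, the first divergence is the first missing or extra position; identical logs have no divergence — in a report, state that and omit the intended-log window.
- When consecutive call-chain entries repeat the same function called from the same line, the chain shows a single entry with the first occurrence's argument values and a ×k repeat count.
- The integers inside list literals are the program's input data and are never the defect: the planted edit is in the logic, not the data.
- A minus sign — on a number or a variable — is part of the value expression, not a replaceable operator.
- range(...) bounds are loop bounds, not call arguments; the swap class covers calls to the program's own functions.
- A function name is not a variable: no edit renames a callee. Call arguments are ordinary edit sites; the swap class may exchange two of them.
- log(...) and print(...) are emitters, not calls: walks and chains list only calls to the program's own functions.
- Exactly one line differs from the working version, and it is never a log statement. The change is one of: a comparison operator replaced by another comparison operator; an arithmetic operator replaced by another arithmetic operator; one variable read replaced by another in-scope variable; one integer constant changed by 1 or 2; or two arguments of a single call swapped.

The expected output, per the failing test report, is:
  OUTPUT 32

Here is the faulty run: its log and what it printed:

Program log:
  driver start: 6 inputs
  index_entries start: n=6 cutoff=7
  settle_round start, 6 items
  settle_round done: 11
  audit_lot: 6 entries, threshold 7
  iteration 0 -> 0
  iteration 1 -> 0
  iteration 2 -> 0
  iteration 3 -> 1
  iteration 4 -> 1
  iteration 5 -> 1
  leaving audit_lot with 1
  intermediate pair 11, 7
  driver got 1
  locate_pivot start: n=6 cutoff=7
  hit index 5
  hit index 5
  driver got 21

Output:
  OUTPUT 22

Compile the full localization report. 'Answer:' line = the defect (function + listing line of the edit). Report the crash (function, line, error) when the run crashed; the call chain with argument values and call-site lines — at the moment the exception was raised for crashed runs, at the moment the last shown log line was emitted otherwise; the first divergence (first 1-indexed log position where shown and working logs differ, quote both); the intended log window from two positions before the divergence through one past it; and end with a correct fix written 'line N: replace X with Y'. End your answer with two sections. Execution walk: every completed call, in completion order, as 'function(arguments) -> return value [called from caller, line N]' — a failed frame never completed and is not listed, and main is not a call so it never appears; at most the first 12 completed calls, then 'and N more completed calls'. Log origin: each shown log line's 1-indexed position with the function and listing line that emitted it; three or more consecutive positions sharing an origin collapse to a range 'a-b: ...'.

Answer: the defect is in audit_lot at line 18.
Key fact: Everything matches until log position 13, which reads 'intermediate pair 11, 7' in place of 'intermediate pair 11, 1'.
Call chain: main.
First divergence: position 13 — the shown line 'intermediate pair 11, 7' should read 'intermediate pair 11, 1'.
Intended log window:
  11: iteration 5 -> 1
  12: leaving audit_lot with 1
  13: intermediate pair 11, 1
  14: driver got 11
Execution walk:
  settle_round([3, 0, 6, 11, 5, 7]) -> 11  [called from index_entries, line 28]
  audit_lot([3, 0, 6, 11, 5, 7], 7) -> 7  [called from index_entries, line 29]
  index_entries([3, 0, 6, 11, 5, 7], 7) -> 1  [called from main, line 51]
  bind_quota([3, 0, 6, 11, 5, 7], 7) -> 5  [called from locate_pivot, line 42]
  locate_pivot([3, 0, 6, 11, 5, 7], 7) -> 21  [called from main, line 53]
Log line origins:
  1: from main, line 50
  2: from index_entries, line 27
  3: from settle_round, line 2
  4: from settle_round, line 7
  5: from audit_lot, line 11
  6-11: from audit_lot, line 16
  12: from audit_lot, line 17
  13: from index_entries, line 30
  14: from main, line 52
  15: from locate_pivot, line 41
  16: from bind_quota, line 37
  17: from locate_pivot, line 43
  18: from main, line 54
A correct fix: line 18: replace `gap` with `span`.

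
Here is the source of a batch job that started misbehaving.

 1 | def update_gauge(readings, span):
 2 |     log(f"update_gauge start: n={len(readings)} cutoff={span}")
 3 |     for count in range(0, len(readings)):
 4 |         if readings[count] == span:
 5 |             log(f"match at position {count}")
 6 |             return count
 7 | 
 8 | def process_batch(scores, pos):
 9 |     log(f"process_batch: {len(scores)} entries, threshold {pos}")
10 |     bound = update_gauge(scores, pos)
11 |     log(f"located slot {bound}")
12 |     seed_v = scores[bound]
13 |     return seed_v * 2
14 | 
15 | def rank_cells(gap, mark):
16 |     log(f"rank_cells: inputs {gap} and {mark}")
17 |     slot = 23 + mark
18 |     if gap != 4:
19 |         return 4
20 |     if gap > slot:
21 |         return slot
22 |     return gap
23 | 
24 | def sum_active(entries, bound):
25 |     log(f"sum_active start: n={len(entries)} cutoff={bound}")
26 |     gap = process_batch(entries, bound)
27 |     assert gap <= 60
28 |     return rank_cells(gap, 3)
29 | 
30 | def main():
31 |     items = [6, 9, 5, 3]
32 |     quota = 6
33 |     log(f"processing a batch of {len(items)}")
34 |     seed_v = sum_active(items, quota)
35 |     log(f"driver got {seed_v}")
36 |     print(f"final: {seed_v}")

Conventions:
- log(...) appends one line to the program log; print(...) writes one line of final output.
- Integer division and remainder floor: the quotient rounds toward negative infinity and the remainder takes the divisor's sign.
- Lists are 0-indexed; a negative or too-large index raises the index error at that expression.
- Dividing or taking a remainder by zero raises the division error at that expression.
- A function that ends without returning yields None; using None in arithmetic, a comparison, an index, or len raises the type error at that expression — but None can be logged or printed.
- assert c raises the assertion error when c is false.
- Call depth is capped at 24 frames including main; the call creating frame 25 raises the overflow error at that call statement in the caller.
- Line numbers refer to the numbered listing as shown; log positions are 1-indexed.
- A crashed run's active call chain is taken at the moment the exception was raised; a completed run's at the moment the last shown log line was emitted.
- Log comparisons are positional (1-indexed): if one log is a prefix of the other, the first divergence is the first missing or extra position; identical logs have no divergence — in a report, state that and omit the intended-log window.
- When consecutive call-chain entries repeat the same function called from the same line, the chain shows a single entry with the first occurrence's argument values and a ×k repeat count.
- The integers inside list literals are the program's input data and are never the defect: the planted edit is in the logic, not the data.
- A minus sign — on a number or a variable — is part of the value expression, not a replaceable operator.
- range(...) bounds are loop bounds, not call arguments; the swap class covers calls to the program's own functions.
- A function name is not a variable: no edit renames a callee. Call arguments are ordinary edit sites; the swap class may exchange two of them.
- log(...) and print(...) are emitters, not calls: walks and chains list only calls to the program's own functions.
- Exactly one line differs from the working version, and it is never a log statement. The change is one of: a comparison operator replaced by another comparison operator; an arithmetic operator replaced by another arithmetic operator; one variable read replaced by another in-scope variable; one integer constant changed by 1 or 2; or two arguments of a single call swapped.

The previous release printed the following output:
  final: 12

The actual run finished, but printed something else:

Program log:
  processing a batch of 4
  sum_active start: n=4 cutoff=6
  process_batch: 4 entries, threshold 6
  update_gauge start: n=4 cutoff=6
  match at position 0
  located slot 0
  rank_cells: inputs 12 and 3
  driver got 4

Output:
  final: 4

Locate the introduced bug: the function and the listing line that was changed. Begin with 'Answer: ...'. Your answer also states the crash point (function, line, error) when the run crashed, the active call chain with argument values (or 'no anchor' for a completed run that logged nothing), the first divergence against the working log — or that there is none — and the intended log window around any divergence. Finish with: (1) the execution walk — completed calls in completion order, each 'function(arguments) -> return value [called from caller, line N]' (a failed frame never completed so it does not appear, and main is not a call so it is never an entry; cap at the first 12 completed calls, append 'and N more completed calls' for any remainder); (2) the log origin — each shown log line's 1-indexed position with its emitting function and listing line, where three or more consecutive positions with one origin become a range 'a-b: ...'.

Answer: the defect is in rank_cells at line 18.
Core observation: Log line 8 is where behavior first shows: 'driver got 4' appears instead of 'driver got 12'.
Call chain: main.
First divergence: at position 8 the run shows 'driver got 4' where the working version logs 'driver got 12'.
Intended log window:
  6: located slot 0
  7: rank_cells: inputs 12 and 3
  8: driver got 12
Execution walk:
  update_gauge([6, 9, 5, 3], 6) -> 0  [called from process_batch, line 10]
  process_batch([6, 9, 5, 3], 6) -> 12  [called from sum_active, line 26]
  rank_cells(12, 3) -> 4  [called from sum_active, line 28]
  sum_active([6, 9, 5, 3], 6) -> 4  [called from main, line 34]
Log origins:
  1: emitted by main (line 33)
  2: emitted by sum_active (line 25)
  3: emitted by process_batch (line 9)
  4: emitted by update_gauge (line 2)
  5: emitted by update_gauge (line 5)
  6: emitted by process_batch (line 11)
  7: emitted by rank_cells (line 16)
  8: emitted by main (line 35)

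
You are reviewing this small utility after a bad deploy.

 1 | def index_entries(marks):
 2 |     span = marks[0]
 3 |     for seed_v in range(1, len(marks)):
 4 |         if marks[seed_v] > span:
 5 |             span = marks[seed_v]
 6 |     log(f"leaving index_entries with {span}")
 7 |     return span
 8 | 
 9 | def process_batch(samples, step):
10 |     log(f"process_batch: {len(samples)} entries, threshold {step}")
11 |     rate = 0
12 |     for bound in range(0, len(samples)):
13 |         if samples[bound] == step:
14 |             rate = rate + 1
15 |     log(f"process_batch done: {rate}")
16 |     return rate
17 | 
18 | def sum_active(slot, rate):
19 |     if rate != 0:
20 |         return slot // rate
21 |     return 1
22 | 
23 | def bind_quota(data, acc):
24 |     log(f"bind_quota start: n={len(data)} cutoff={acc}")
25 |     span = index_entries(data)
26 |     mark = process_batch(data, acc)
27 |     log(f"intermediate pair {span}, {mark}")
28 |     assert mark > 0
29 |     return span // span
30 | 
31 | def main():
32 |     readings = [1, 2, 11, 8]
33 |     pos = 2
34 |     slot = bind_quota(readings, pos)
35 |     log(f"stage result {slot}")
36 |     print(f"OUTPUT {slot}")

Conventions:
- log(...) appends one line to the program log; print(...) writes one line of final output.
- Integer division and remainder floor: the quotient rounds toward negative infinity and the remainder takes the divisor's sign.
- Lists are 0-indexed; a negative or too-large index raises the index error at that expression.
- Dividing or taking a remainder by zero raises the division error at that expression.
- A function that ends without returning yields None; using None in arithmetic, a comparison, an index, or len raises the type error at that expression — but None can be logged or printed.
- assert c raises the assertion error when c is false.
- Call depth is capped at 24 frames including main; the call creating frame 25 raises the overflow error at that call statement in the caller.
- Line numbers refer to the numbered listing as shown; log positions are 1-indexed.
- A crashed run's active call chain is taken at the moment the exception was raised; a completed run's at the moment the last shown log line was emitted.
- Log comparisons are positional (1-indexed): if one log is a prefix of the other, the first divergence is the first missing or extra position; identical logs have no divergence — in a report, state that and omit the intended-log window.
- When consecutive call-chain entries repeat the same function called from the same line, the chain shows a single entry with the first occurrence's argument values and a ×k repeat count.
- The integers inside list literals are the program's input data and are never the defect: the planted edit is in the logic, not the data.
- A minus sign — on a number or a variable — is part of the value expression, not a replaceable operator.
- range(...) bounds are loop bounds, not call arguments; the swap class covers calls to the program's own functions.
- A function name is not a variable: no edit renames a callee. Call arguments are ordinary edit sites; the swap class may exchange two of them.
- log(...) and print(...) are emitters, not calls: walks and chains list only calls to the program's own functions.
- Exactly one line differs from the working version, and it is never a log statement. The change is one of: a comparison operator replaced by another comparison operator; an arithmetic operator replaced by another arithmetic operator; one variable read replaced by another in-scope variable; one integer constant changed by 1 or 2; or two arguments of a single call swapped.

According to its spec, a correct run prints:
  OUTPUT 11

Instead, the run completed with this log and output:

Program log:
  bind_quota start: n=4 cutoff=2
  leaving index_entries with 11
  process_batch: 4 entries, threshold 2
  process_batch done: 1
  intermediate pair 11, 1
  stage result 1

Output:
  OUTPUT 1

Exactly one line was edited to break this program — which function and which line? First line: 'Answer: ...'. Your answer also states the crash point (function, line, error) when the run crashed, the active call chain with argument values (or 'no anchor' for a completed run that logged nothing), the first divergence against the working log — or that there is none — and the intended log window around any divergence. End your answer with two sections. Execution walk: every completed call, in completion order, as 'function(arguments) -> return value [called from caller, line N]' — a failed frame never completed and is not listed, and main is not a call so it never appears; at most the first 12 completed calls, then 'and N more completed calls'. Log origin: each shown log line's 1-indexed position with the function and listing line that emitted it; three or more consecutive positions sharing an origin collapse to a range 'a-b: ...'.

Answer: the defect is in bind_quota at line 29.
Core observation: The log first diverges at position 6: the faulty run prints 'stage result 1' where the working version prints 'stage result 11'.
Call chain: main.
First divergence: position 6 — shown 'stage result 1', intended 'stage result 11'.
Intended log window:
  4: process_batch done: 1
  5: intermediate pair 11, 1
  6: stage result 11
Execution walk:
  index_entries([1, 2, 11, 8]) -> 11  [called from bind_quota, line 25]
  process_batch([1, 2, 11, 8], 2) -> 1  [called from bind_quota, line 26]
  bind_quota([1, 2, 11, 8], 2) -> 1  [called from main, line 34]
Log origins:
  1: emitted by bind_quota (line 24)
  2: emitted by index_entries (line 6)
  3: emitted by process_batch (line 10)
  4: emitted by process_batch (line 15)
  5: emitted by bind_quota (line 27)
  6: emitted by main (line 35)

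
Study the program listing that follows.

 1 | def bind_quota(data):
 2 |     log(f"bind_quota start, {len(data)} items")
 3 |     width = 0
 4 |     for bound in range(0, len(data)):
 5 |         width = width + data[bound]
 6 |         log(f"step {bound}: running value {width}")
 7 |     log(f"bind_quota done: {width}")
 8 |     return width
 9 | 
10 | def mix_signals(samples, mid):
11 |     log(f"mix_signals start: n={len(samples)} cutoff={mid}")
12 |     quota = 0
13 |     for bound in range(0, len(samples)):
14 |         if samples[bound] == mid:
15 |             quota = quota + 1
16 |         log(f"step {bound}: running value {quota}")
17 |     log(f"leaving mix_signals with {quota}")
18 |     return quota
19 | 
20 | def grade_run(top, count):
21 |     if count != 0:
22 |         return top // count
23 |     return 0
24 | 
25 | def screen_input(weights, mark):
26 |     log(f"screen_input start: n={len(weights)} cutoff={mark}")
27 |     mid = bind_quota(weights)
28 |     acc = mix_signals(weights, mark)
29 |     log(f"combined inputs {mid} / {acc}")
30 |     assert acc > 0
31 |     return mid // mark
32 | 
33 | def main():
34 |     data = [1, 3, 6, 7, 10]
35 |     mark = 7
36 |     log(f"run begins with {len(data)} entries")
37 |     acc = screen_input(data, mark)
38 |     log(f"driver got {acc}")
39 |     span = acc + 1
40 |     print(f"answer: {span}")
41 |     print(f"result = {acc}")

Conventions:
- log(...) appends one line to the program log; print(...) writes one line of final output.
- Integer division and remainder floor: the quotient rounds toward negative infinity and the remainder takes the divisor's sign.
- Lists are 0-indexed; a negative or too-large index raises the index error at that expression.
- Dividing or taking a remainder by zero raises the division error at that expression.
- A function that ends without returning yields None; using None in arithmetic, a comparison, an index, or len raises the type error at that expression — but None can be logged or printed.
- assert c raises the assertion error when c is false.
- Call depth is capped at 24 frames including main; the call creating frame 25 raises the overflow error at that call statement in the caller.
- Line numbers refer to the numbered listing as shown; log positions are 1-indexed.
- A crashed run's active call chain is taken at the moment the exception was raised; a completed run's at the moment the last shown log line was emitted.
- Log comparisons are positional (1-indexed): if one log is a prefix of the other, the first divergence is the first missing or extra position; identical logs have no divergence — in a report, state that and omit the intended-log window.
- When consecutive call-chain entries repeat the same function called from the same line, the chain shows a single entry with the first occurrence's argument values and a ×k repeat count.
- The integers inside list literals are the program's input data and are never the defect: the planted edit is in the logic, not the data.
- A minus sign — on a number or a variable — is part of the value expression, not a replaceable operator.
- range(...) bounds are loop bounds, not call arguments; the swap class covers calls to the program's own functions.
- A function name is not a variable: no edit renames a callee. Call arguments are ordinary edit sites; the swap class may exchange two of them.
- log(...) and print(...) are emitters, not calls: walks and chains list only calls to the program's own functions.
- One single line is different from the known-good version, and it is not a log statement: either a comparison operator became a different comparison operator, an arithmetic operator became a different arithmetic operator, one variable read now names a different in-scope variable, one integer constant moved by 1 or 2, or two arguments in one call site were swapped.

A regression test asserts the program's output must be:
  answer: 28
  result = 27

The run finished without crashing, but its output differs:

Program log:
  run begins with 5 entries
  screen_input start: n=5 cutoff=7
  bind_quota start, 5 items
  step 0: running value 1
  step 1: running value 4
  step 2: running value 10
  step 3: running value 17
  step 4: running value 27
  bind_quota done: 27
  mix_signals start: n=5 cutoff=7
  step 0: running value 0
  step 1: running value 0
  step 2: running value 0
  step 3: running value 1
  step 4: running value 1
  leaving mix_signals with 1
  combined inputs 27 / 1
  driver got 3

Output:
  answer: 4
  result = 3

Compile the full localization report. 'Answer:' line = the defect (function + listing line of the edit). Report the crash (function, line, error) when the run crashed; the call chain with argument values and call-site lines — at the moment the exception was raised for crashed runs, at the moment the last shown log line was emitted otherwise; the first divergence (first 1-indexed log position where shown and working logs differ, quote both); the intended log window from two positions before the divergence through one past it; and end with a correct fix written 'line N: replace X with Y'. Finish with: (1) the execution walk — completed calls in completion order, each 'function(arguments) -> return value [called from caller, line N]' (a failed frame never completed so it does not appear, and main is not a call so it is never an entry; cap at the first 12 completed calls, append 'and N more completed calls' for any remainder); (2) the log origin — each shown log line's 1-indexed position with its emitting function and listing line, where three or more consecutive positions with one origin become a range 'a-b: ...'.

Answer: the defect is in screen_input at line 31.
The tell: Log line 18 is where behavior first shows: 'driver got 3' appears instead of 'driver got 27'.
Call chain: main.
First divergence: position 18; shown 'driver got 3' vs intended 'driver got 27'.
Intended log window:
  16: leaving mix_signals with 1
  17: combined inputs 27 / 1
  18: driver got 27
Execution walk:
  bind_quota([1, 3, 6, 7, 10]) -> 27  [called from screen_input, line 27]
  mix_signals([1, 3, 6, 7, 10], 7) -> 1  [called from screen_input, line 28]
  screen_input([1, 3, 6, 7, 10], 7) -> 3  [called from main, line 37]
Log origins:
  1: emitted by main (line 36)
  2: emitted by screen_input (line 26)
  3: emitted by bind_quota (line 2)
  4-8: emitted by bind_quota (line 6)
  9: emitted by bind_quota (line 7)
  10: emitted by mix_signals (line 11)
  11-15: emitted by mix_signals (line 16)
  16: emitted by mix_signals (line 17)
  17: emitted by screen_input (line 29)
  18: emitted by main (line 38)
A correct fix: line 31: replace `mark` with `acc`.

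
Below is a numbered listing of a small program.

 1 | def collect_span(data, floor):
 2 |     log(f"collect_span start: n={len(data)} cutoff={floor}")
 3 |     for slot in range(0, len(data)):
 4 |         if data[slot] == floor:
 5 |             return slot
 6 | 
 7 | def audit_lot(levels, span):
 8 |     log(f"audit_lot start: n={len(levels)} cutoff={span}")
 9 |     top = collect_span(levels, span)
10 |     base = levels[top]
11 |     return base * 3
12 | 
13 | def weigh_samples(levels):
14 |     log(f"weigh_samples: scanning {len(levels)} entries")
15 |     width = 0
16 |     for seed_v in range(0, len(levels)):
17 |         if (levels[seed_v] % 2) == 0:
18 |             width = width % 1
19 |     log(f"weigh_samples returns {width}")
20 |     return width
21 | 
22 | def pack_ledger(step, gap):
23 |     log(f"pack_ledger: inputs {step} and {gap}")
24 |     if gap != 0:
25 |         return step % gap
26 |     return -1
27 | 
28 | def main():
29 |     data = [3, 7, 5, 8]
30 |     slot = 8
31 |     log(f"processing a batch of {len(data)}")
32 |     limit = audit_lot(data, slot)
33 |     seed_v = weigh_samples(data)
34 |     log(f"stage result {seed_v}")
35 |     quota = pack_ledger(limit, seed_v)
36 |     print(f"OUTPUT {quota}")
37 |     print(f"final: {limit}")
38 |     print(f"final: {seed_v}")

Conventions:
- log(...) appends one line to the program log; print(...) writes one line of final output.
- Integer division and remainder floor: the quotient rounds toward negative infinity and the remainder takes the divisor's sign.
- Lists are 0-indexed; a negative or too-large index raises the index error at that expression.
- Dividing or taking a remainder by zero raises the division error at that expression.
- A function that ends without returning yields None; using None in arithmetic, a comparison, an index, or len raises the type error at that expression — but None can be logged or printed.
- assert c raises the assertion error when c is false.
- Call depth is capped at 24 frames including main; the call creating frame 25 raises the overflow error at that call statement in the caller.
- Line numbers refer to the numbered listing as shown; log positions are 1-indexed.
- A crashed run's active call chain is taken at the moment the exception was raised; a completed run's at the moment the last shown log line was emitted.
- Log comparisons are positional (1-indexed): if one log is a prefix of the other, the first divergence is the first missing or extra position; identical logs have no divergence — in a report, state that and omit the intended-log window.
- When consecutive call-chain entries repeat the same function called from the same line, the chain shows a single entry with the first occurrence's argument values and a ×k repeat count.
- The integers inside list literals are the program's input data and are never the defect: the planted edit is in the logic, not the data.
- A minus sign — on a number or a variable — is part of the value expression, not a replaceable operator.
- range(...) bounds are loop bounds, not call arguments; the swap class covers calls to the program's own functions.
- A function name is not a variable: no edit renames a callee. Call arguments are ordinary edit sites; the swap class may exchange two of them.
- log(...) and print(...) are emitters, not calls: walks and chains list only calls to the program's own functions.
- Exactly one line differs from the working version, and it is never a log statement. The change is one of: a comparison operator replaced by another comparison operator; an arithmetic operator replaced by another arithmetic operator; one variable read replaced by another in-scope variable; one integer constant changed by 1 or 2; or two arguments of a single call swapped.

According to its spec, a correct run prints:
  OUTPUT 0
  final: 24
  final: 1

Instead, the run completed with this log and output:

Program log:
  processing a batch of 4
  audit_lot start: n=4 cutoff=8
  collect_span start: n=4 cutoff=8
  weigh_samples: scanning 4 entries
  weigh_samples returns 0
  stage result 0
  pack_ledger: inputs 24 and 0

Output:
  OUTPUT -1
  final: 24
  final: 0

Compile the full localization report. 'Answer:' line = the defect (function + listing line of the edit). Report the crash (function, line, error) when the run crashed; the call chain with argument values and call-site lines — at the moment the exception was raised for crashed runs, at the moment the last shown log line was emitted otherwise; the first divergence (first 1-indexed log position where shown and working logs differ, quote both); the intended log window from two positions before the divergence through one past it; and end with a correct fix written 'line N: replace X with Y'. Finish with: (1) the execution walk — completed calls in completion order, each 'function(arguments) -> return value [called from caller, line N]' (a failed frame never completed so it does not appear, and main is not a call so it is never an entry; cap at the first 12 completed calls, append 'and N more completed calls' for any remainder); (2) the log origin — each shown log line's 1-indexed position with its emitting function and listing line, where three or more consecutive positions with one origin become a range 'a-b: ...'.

Answer: the defect is in weigh_samples at line 18.
The tell: The earliest visible damage is log position 5 — 'weigh_samples returns 0' rather than the intended 'weigh_samples returns 1'.
Call chain: main -> pack_ledger(24, 0) (called at line 35).
First divergence: position 5; shown 'weigh_samples returns 0' vs intended 'weigh_samples returns 1'.
Intended log window:
  3: collect_span start: n=4 cutoff=8
  4: weigh_samples: scanning 4 entries
  5: weigh_samples returns 1
  6: stage result 1
Execution walk:
  collect_span([3, 7, 5, 8], 8) -> 3  [called from audit_lot, line 9]
  audit_lot([3, 7, 5, 8], 8) -> 24  [called from main, line 32]
  weigh_samples([3, 7, 5, 8]) -> 0  [called from main, line 33]
  pack_ledger(24, 0) -> -1  [called from main, line 35]
Log line origins:
  1: logged in main at line 31
  2: logged in audit_lot at line 8
  3: logged in collect_span at line 2
  4: logged in weigh_samples at line 14
  5: logged in weigh_samples at line 19
  6: logged in main at line 34
  7: logged in pack_ledger at line 23
A correct fix: line 18: replace `%` with `+`.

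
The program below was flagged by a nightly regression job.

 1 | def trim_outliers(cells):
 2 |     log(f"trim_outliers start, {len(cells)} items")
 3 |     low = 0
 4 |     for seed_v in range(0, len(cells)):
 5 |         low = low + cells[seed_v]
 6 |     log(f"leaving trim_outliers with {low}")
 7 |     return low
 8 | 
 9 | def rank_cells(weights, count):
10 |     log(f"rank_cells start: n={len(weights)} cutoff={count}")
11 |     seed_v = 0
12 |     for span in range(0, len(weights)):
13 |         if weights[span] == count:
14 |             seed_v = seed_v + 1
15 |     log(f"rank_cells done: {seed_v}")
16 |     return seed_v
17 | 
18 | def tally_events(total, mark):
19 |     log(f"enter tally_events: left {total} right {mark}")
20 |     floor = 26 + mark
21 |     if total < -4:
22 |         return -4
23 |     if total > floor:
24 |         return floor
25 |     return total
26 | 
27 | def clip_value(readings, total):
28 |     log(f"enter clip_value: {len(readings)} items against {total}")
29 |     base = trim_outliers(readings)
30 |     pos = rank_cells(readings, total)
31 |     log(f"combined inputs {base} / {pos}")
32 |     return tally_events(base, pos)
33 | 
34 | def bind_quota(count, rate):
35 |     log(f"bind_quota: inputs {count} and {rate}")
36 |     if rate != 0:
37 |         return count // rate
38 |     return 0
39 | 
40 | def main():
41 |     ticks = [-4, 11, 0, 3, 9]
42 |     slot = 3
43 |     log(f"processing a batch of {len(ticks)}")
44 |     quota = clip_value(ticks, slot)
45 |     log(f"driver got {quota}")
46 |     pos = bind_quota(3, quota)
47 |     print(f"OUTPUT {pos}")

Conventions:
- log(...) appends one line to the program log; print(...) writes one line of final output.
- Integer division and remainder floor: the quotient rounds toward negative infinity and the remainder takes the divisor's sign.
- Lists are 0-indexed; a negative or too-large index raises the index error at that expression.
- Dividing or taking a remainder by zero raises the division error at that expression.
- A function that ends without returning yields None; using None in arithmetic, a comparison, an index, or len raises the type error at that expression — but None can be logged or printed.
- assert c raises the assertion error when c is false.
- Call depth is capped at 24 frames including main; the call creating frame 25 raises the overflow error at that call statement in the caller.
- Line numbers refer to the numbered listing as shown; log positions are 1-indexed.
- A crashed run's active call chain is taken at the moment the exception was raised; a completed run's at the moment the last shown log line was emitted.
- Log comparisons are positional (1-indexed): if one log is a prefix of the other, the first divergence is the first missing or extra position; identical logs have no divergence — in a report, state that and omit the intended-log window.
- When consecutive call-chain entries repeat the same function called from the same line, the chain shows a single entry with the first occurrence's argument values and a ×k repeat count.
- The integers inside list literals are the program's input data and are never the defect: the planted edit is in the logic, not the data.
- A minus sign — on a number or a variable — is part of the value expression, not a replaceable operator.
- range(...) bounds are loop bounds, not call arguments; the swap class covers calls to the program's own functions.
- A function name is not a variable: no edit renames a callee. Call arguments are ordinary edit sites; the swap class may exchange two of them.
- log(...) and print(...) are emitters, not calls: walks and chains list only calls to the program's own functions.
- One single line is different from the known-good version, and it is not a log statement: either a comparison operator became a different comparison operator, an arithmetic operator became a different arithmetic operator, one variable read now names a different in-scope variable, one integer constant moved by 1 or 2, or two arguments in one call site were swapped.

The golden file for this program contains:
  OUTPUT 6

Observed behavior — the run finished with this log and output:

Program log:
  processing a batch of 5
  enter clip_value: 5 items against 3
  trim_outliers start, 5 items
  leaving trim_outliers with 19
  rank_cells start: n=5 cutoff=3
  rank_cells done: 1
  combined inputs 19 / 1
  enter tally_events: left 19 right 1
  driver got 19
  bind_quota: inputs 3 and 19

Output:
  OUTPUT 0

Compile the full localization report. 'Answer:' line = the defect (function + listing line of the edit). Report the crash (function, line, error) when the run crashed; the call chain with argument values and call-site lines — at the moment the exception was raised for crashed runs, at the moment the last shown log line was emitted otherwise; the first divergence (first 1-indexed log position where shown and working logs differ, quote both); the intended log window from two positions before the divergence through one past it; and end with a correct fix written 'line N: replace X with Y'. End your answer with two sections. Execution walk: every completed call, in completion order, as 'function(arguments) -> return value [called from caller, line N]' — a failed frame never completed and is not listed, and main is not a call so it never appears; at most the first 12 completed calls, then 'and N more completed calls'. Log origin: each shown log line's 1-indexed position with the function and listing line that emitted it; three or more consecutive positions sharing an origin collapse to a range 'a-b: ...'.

Answer: the defect is in main at line 46.
The tell: Log line 10 is where behavior first shows: 'bind_quota: inputs 3 and 19' appears instead of 'bind_quota: inputs 19 and 3'.
Call chain: main -> bind_quota(3, 19) (called at line 46).
First divergence: position 10 — the shown line 'bind_quota: inputs 3 and 19' should read 'bind_quota: inputs 19 and 3'.
Intended log window:
  8: enter tally_events: left 19 right 1
  9: driver got 19
  10: bind_quota: inputs 19 and 3
Execution walk:
  trim_outliers([-4, 11, 0, 3, 9]) -> 19  [called from clip_value, line 29]
  rank_cells([-4, 11, 0, 3, 9], 3) -> 1  [called from clip_value, line 30]
  tally_events(19, 1) -> 19  [called from clip_value, line 32]
  clip_value([-4, 11, 0, 3, 9], 3) -> 19  [called from main, line 44]
  bind_quota(3, 19) -> 0  [called from main, line 46]
Log line origins:
  1: emitted by main (line 43)
  2: emitted by clip_value (line 28)
  3: emitted by trim_outliers (line 2)
  4: emitted by trim_outliers (line 6)
  5: emitted by rank_cells (line 10)
  6: emitted by rank_cells (line 15)
  7: emitted by clip_value (line 31)
  8: emitted by tally_events (line 19)
  9: emitted by main (line 45)
  10: emitted by bind_quota (line 35)
A correct fix: line 46: replace `bind_quota(3, quota)` with `bind_quota(quota, 3)`.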